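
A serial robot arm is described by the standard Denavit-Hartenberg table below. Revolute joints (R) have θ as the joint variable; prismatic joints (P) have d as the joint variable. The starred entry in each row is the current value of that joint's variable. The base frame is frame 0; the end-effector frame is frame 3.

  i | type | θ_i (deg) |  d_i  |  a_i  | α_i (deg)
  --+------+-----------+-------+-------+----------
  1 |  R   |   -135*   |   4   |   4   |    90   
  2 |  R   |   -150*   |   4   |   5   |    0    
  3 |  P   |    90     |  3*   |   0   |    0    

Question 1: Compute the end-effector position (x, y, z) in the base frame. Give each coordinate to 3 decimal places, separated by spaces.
-4.716 5.183 1.500

after link 1: o_1 = (-2.8284, -2.8284, 4.0000)
after link 2: o_2 = (-2.5950, 3.0619, 1.5000)
after link 3: o_3 = (-4.7163, 5.1832, 1.5000)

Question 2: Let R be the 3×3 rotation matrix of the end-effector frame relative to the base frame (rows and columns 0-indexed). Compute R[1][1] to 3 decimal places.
End-effector y-axis (col 1 of R) = (-0.6124,-0.6124,0.5000)
R[1][1] = -0.6124

-0.612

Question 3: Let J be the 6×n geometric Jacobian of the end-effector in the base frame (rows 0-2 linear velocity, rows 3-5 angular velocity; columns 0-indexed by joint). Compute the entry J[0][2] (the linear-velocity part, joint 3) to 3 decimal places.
-0.707

prismatic axis z_2 = (-0.7071,0.7071,0.0000)
J_v[:, 2] = z_2; J_ω[:, 2] = (0,0,0)
entry J[0][2] = -0.7071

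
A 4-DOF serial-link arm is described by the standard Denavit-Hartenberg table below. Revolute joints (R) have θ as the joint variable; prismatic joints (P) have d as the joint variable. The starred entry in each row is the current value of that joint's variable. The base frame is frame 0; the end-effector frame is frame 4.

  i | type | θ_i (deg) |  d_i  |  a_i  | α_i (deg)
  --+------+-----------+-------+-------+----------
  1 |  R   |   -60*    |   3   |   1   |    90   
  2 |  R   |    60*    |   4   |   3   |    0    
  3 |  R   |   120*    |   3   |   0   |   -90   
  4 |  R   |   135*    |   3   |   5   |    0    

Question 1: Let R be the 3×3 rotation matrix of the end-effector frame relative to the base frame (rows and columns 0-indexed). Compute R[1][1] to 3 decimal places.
End-effector y-axis (col 1 of R) = (-0.2588,-0.9659,-0.0000)
R[1][1] = -0.9659

-0.966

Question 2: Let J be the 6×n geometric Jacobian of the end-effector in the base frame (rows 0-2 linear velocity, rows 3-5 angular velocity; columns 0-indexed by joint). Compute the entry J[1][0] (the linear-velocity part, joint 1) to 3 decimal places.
axis z_0 = ẑ; lever o_n−o_0 = (0.0175,-6.9592,2.5981)
cross product → J_v[:, 0] = (6.9592,0.0175,-0.0000)
J_ω[:, 0] = z_0
entry J[1][0] = 0.0175

0.017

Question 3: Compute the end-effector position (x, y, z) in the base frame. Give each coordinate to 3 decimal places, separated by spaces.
0.017 -6.959 2.598

after link 1: o_1 = (0.5000, -0.8660, 3.0000)
after link 2: o_2 = (-2.2141, -4.1651, 5.5981)
after link 3: o_3 = (-4.8122, -5.6651, 5.5981)
after link 4: o_4 = (0.0175, -6.9592, 2.5981)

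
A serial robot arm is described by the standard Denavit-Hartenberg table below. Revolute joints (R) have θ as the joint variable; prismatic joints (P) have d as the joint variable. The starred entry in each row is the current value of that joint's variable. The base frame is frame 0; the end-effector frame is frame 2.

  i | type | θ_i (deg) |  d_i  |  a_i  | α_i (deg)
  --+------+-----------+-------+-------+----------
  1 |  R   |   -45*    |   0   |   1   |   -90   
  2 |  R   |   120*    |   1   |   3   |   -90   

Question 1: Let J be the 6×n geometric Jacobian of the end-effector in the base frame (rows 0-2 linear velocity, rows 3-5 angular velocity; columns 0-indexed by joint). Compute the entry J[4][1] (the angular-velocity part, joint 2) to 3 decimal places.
0.707

axis z_1 = (0.7071,0.7071,0.0000); lever o_n−o_1 = (-0.3536,1.7678,-2.5981)
cross product → J_v[:, 1] = (-1.8371,1.8371,1.5000)
J_ω[:, 1] = z_1
entry J[4][1] = 0.7071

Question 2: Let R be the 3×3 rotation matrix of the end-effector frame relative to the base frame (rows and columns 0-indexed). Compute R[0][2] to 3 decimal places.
End-effector z-axis (col 2 of R) = (-0.6124,0.6124,0.5000)
R[0][2] = -0.6124

-0.612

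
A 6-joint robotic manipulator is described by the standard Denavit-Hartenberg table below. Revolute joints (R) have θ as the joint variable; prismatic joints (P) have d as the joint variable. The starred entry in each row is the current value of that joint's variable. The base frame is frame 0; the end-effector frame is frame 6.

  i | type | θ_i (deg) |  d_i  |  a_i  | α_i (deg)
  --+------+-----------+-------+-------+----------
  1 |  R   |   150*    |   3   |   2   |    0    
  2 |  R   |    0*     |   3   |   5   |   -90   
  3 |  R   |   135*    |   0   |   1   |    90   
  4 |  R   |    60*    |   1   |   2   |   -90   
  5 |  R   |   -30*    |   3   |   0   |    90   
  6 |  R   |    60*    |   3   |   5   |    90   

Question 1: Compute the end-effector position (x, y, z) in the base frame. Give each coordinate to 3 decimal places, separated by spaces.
-14.477 1.461 5.411

after link 1: o_1 = (-1.7321, 1.0000, 3.0000)
after link 2: o_2 = (-6.0622, 3.5000, 6.0000)
after link 3: o_3 = (-5.4498, 3.1464, 5.2929)
after link 4: o_4 = (-6.3158, 1.6464, 3.8787)
after link 5: o_5 = (-8.6568, 1.2660, 5.7158)
after link 6: o_6 = (-14.4766, 1.4609, 5.4113)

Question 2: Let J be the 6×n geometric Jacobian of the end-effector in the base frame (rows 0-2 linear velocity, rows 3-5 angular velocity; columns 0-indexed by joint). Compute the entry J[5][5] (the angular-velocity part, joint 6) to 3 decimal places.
axis z_5 = (-0.4669,0.7696,-0.4356); lever o_n−o_5 = (-5.8197,0.1950,-0.3045)
cross product → J_v[:, 5] = (-0.1494,2.3929,4.3877)
J_ω[:, 5] = z_5
entry J[5][5] = -0.4356

-0.436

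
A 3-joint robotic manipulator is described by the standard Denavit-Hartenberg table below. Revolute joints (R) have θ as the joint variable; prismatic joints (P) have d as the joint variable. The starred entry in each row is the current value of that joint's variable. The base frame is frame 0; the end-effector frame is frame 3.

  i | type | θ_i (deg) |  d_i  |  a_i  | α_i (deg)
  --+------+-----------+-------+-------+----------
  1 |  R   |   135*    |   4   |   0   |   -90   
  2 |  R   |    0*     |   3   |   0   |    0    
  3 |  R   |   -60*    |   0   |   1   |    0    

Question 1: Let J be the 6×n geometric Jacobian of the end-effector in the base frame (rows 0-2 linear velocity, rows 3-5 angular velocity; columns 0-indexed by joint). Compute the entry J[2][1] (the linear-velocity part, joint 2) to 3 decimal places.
-0.500

axis z_1 = (-0.7071,-0.7071,0.0000); lever o_n−o_1 = (-2.4749,-1.7678,0.8660)
cross product → J_v[:, 1] = (-0.6124,0.6124,-0.5000)
J_ω[:, 1] = z_1
entry J[2][1] = -0.5000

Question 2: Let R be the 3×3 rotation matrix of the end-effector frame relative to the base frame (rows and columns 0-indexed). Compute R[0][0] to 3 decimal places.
-0.354

End-effector x-axis (col 0 of R) = (-0.3536,0.3536,0.8660)
R[0][0] = -0.3536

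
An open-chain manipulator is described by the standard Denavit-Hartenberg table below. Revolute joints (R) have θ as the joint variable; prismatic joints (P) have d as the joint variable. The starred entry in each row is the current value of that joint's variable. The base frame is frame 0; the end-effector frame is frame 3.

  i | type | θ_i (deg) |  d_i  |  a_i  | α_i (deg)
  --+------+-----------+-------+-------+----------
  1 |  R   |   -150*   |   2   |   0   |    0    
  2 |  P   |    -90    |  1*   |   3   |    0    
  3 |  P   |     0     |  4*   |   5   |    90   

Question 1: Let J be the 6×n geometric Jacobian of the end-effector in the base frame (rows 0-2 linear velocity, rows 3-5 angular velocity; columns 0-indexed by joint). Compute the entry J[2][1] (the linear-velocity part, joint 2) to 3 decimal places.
prismatic axis z_1 = (0.0000,0.0000,1.0000)
J_v[:, 1] = z_1; J_ω[:, 1] = (0,0,0)
entry J[2][1] = 1.0000

1.000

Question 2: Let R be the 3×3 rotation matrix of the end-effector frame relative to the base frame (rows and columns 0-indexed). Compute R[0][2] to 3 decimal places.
End-effector z-axis (col 2 of R) = (0.8660,0.5000,0.0000)
R[0][2] = 0.8660

0.866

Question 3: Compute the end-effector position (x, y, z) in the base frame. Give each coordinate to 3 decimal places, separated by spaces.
after link 1: o_1 = (0.0000, 0.0000, 2.0000)
after link 2: o_2 = (-1.5000, 2.5981, 3.0000)
after link 3: o_3 = (-4.0000, 6.9282, 7.0000)

-4.000 6.928 7.000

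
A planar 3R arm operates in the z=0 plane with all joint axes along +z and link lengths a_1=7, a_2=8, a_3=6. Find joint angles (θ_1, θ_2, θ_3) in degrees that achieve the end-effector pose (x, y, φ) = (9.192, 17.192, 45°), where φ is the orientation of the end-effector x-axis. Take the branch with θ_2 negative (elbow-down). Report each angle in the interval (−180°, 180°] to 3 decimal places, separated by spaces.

wrist centre = target − a_3·(cos φ, sin φ) = (4.9494, 12.9494)
cos θ_2 = (192.1821−7²−8²)/(2·7·8) = 0.7070; θ_2 = -45.0101° (elbow-down)
β = atan2(12.9494,4.9494) = 69.0827°; ψ = atan2(-5.6578,12.6559) = -24.0872°
θ_1 = β − ψ = 93.1699°
θ_3 = φ − θ_1 − θ_2 = -3.1598° (wrapped to (-180°,180°])

93.170 -45.010 -3.160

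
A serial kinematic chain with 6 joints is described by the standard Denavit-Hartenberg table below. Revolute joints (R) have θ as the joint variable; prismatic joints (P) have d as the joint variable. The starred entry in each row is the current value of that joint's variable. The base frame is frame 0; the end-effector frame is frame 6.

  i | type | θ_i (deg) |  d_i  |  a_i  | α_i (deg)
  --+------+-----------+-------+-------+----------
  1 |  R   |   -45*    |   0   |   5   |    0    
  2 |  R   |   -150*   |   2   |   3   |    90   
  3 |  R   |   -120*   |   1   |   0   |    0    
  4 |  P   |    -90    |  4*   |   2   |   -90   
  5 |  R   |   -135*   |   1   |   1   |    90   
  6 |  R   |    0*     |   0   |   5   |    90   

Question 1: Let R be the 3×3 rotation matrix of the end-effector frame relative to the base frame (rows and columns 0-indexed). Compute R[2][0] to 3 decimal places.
-0.354

End-effector x-axis (col 0 of R) = (-0.4085,0.8415,-0.3536)
R[2][0] = -0.3536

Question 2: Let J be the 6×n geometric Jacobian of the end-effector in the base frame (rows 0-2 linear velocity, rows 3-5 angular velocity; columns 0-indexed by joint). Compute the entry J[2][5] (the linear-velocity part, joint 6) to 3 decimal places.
axis z_5 = (-0.7745,-0.5245,-0.3536); lever o_n−o_5 = (-2.0425,4.2075,-1.7678)
cross product → J_v[:, 5] = (2.4148,-0.6470,-4.3301)
J_ω[:, 5] = z_5
entry J[2][5] = -4.3301

-4.330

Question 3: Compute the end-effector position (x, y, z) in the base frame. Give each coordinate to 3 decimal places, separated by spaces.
1.637 6.542 0.013

after link 1: o_1 = (3.5355, -3.5355, 0.0000)
after link 2: o_2 = (0.6378, -2.7591, 2.0000)
after link 3: o_3 = (0.8966, -1.7932, 2.0000)
after link 4: o_4 = (3.6049, 1.6223, 3.0000)
after link 5: o_5 = (3.6794, 2.3344, 1.7804)
after link 6: o_6 = (1.6369, 6.5419, 0.0127)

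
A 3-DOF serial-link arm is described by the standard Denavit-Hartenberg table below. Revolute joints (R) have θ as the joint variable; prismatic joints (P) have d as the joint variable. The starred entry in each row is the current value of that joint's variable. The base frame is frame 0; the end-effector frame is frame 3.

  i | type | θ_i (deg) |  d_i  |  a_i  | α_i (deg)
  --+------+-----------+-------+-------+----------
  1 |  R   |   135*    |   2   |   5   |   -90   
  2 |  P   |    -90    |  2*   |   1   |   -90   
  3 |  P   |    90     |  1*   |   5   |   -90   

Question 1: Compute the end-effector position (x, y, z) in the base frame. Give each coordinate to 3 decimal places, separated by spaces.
-2.121 6.364 3.000

after link 1: o_1 = (-3.5355, 3.5355, 2.0000)
after link 2: o_2 = (-4.9497, 2.1213, 3.0000)
after link 3: o_3 = (-2.1213, 6.3640, 3.0000)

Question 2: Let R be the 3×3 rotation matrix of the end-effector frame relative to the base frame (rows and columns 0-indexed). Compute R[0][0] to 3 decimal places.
End-effector x-axis (col 0 of R) = (0.7071,0.7071,0.0000)
R[0][0] = 0.7071

0.707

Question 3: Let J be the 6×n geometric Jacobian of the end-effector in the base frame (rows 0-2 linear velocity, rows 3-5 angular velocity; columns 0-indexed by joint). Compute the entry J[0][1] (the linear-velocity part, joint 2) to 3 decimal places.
-0.707

prismatic axis z_1 = (-0.7071,-0.7071,0.0000)
J_v[:, 1] = z_1; J_ω[:, 1] = (0,0,0)
entry J[0][1] = -0.7071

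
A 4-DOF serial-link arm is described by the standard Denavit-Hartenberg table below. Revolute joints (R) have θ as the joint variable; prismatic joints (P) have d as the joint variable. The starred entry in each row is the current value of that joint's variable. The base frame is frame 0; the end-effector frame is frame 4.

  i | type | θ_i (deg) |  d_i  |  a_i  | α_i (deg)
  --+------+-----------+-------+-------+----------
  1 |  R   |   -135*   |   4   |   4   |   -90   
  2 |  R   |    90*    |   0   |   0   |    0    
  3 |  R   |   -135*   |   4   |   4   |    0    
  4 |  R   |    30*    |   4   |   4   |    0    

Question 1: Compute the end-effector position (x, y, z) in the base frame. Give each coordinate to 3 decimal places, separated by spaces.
-1.904 -13.217 7.864

after link 1: o_1 = (-2.8284, -2.8284, 4.0000)
after link 2: o_2 = (-2.8284, -2.8284, 4.0000)
after link 3: o_3 = (-2.0000, -7.6569, 6.8284)
after link 4: o_4 = (-1.9036, -13.2173, 7.8637)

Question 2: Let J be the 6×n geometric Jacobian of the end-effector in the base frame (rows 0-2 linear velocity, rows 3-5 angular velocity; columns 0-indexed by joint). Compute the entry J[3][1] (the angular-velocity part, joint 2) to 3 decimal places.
0.707

axis z_1 = (0.7071,-0.7071,0.0000); lever o_n−o_1 = (0.9248,-10.3889,3.8637)
cross product → J_v[:, 1] = (-2.7321,-2.7321,-6.6921)
J_ω[:, 1] = z_1
entry J[3][1] = 0.7071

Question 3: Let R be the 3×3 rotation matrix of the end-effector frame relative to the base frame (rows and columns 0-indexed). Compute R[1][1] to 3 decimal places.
-0.183

End-effector y-axis (col 1 of R) = (-0.1830,-0.1830,-0.9659)
R[1][1] = -0.1830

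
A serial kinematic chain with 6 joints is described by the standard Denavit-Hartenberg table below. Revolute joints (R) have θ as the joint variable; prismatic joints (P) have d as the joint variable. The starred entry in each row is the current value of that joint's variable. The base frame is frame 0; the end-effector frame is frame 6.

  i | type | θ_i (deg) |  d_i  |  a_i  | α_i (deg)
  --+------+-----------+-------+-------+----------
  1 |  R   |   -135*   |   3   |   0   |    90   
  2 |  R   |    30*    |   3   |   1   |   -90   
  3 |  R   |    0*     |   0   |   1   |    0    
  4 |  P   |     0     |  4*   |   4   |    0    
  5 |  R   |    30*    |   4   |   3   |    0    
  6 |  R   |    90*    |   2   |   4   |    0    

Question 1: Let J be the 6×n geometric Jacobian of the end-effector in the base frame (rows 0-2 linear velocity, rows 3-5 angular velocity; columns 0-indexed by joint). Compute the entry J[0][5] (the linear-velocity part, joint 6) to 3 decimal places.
0.707

axis z_5 = (0.3536,0.3536,0.8660); lever o_n−o_5 = (4.3813,-0.5176,0.7321)
cross product → J_v[:, 5] = (0.7071,3.5355,-1.7321)
J_ω[:, 5] = z_5
entry J[0][5] = 0.7071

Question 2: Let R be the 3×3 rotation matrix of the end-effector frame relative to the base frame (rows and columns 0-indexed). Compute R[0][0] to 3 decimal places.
End-effector x-axis (col 0 of R) = (0.9186,-0.3062,-0.2500)
R[0][0] = 0.9186

0.919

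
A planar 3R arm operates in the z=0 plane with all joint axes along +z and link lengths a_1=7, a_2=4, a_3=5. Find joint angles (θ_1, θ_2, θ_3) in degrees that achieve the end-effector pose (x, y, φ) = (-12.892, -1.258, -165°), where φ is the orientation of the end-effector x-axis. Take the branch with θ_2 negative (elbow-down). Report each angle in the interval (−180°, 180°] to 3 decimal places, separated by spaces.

-150.512 -89.997 75.509

wrist centre = target − a_3·(cos φ, sin φ) = (-8.0624, 0.0361)
cos θ_2 = (65.0031−7²−4²)/(2·7·4) = 0.0001; θ_2 = -89.9968° (elbow-down)
β = atan2(0.0361,-8.0624) = 179.7435°; ψ = atan2(-4.0000,7.0002) = -29.7441°
θ_1 = β − ψ = 209.4876°
θ_3 = φ − θ_1 − θ_2 = 75.5092° (wrapped to (-180°,180°])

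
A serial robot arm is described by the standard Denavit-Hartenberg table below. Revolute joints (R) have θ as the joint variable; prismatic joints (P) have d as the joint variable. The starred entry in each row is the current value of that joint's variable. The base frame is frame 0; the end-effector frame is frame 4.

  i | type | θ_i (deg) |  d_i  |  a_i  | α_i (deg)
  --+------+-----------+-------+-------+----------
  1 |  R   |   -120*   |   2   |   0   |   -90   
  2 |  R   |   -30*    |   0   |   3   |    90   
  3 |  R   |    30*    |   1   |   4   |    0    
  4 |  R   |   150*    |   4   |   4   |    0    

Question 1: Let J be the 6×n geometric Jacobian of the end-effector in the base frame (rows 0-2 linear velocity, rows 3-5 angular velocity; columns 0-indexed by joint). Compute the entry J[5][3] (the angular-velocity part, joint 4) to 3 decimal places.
axis z_3 = (0.2500,0.4330,0.8660); lever o_n−o_3 = (2.7321,4.7321,1.4641)
cross product → J_v[:, 3] = (-3.4641,2.0000,0.0000)
J_ω[:, 3] = z_3
entry J[5][3] = 0.8660

0.866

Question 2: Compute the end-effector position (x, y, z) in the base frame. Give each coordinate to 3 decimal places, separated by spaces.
after link 1: o_1 = (0.0000, 0.0000, 2.0000)
after link 2: o_2 = (-1.2990, -2.2500, 3.5000)
after link 3: o_3 = (-0.8170, -5.4151, 6.0981)
after link 4: o_4 = (1.9151, -0.6830, 7.5622)

1.915 -0.683 7.562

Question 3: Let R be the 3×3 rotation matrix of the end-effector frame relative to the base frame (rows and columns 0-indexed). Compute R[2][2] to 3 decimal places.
End-effector z-axis (col 2 of R) = (0.2500,0.4330,0.8660)
R[2][2] = 0.8660

0.866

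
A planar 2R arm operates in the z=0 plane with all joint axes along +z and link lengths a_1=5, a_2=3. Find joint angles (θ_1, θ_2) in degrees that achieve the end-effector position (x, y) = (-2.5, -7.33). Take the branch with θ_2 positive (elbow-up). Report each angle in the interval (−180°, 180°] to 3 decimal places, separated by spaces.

-120.003 30.007

cos θ_2 = (59.9789−5²−3²)/(2·5·3) = 0.8660; θ_2 = 30.0071° (elbow-up)
β = atan2(-7.3300,-2.5000) = -108.8327°; ψ = atan2(1.5003,7.5979) = 11.1702°
θ_1 = β − ψ = -120.0029°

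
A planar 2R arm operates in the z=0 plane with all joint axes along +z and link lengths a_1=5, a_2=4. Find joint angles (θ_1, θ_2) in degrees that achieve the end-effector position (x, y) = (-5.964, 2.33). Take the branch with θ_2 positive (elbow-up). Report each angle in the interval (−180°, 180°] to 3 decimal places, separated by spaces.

cos θ_2 = (40.9982−5²−4²)/(2·5·4) = -0.0000; θ_2 = 90.0026° (elbow-up)
β = atan2(2.3300,-5.9640) = 158.6605°; ψ = atan2(4.0000,4.9998) = 38.6608°
θ_1 = β − ψ = 119.9997°

120.000 90.003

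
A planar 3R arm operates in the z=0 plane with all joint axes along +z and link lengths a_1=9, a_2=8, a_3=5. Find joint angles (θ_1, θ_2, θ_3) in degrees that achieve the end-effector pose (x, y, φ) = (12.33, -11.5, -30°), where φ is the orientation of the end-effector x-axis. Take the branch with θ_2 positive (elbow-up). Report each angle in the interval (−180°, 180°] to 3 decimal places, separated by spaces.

-90.001 90.001 -30.000

wrist centre = target − a_3·(cos φ, sin φ) = (7.9999, -9.0000)
cos θ_2 = (144.9980−9²−8²)/(2·9·8) = -0.0000; θ_2 = 90.0008° (elbow-up)
β = atan2(-9.0000,7.9999) = -48.3669°; ψ = atan2(8.0000,8.9999) = 41.6339°
θ_1 = β − ψ = -90.0008°
θ_3 = φ − θ_1 − θ_2 = -30.0000° (wrapped to (-180°,180°])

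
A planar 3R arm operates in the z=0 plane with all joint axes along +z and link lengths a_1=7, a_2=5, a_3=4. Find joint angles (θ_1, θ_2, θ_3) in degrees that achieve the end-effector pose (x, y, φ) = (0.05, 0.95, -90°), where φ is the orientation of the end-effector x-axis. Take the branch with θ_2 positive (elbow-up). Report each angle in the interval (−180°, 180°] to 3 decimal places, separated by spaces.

43.840 134.997 91.163

wrist centre = target − a_3·(cos φ, sin φ) = (0.0500, 4.9500)
cos θ_2 = (24.5050−7²−5²)/(2·7·5) = -0.7071; θ_2 = 134.9971° (elbow-up)
β = atan2(4.9500,0.0500) = 89.4213°; ψ = atan2(3.5357,3.4646) = 45.5816°
θ_1 = β − ψ = 43.8396°
θ_3 = φ − θ_1 − θ_2 = 91.1632° (wrapped to (-180°,180°])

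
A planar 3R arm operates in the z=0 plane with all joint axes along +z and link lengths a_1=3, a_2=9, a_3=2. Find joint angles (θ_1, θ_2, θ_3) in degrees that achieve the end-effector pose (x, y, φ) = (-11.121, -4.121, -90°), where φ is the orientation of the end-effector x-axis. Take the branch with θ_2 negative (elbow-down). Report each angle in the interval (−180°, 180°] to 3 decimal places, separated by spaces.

-134.991 -45.013 90.004

wrist centre = target − a_3·(cos φ, sin φ) = (-11.1210, -2.1210)
cos θ_2 = (128.1753−3²−9²)/(2·3·9) = 0.7069; θ_2 = -45.0127° (elbow-down)
β = atan2(-2.1210,-11.1210) = -169.2022°; ψ = atan2(-6.3654,9.3625) = -34.2109°
θ_1 = β − ψ = -134.9913°
θ_3 = φ − θ_1 − θ_2 = 90.0041° (wrapped to (-180°,180°])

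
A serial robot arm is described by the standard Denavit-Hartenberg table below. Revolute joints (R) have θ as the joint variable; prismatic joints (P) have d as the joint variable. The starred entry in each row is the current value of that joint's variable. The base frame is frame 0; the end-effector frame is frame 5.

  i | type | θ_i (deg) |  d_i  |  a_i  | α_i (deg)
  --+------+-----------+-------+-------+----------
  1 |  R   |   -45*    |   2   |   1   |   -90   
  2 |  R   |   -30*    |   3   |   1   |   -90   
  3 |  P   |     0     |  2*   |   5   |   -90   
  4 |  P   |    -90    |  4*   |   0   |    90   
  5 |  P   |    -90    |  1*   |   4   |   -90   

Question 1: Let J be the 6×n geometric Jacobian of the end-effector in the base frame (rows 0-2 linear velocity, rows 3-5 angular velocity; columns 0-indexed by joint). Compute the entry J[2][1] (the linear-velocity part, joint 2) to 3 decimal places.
-5.330

axis z_1 = (0.7071,0.7071,0.0000); lever o_n−o_1 = (5.8903,-1.6476,0.7679)
cross product → J_v[:, 1] = (0.5430,-0.5430,-5.3301)
J_ω[:, 1] = z_1
entry J[2][1] = -5.3301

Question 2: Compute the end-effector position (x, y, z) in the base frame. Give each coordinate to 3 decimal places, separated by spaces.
after link 1: o_1 = (0.7071, -0.7071, 2.0000)
after link 2: o_2 = (3.4408, 0.8018, 2.5000)
after link 3: o_3 = (7.2098, -2.9671, 3.2679)
after link 4: o_4 = (4.3813, -5.7956, 3.2679)
after link 5: o_5 = (6.5974, -2.3548, 2.7679)

6.597 -2.355 2.768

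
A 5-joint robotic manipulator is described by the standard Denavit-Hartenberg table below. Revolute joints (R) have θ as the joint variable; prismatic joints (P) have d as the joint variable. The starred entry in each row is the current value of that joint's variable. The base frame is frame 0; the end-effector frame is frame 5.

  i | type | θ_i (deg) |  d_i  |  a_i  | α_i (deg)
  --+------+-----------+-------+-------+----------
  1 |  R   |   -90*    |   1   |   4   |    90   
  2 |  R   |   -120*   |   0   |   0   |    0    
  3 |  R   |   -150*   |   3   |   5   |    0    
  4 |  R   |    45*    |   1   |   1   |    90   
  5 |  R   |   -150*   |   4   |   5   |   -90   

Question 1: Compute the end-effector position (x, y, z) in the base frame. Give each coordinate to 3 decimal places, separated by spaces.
-1.500 -9.183 6.474

after link 1: o_1 = (0.0000, -4.0000, 1.0000)
after link 2: o_2 = (0.0000, -4.0000, 1.0000)
after link 3: o_3 = (-3.0000, -4.0000, 6.0000)
after link 4: o_4 = (-4.0000, -3.2929, 6.7071)
after link 5: o_5 = (-1.5000, -9.1832, 6.4737)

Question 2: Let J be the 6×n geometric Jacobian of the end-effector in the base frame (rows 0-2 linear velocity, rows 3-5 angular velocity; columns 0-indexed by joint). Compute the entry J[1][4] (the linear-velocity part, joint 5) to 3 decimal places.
axis z_4 = (0.0000,-0.7071,0.7071); lever o_n−o_4 = (2.5000,-5.8903,-0.2334)
cross product → J_v[:, 4] = (4.3301,1.7678,1.7678)
J_ω[:, 4] = z_4
entry J[1][4] = 1.7678

1.768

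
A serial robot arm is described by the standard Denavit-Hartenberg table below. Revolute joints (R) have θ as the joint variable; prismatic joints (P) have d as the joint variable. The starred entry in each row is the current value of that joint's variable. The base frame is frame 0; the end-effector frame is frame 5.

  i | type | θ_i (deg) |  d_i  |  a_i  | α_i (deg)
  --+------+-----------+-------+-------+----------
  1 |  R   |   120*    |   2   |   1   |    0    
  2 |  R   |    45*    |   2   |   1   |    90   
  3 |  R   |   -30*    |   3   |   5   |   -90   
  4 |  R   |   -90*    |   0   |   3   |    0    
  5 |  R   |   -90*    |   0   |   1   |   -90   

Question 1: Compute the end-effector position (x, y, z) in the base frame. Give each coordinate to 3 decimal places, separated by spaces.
-3.259 7.817 2.000

after link 1: o_1 = (-0.5000, 0.8660, 2.0000)
after link 2: o_2 = (-1.4659, 1.1248, 4.0000)
after link 3: o_3 = (-4.8721, 5.1433, 1.5000)
after link 4: o_4 = (-4.0956, 8.0411, 1.5000)
after link 5: o_5 = (-3.2591, 7.8170, 2.0000)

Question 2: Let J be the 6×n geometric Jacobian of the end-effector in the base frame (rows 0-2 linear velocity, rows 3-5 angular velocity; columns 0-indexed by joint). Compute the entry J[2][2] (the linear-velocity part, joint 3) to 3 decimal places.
3.464

axis z_2 = (0.2588,0.9659,0.0000); lever o_n−o_2 = (-1.7932,6.6921,-2.0000)
cross product → J_v[:, 2] = (-1.9319,0.5176,3.4641)
J_ω[:, 2] = z_2
entry J[2][2] = 3.4641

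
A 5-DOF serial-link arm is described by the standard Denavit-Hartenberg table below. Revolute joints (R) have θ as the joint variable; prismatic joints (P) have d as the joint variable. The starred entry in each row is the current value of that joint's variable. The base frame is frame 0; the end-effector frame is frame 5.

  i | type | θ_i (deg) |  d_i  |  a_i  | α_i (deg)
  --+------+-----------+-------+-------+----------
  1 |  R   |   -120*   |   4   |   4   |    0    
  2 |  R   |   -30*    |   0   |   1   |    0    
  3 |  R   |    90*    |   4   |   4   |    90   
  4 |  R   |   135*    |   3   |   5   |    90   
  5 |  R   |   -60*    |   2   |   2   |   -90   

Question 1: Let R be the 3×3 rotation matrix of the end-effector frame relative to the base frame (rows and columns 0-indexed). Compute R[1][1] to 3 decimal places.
End-effector y-axis (col 1 of R) = (-0.3536,0.6124,-0.7071)
R[1][1] = 0.6124

0.612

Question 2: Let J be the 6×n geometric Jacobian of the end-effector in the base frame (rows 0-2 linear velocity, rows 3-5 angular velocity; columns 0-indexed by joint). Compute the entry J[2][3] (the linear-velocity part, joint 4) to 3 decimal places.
-2.828

axis z_3 = (-0.8660,-0.5000,0.0000); lever o_n−o_3 = (-2.5123,1.8155,5.6569)
cross product → J_v[:, 3] = (-2.8284,4.8990,-2.8284)
J_ω[:, 3] = z_3
entry J[2][3] = -2.8284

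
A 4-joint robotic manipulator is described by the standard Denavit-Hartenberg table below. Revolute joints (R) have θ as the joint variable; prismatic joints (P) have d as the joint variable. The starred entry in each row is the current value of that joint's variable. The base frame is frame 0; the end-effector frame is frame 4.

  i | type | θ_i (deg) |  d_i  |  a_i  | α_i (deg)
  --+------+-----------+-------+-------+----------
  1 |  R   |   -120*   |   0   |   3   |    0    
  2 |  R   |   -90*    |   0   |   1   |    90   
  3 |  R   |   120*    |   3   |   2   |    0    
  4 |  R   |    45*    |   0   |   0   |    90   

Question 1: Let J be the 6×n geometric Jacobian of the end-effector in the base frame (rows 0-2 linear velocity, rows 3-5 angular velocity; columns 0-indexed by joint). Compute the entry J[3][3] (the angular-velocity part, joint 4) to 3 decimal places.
axis z_3 = (0.5000,0.8660,0.0000); lever o_n−o_3 = (0.0000,0.0000,0.0000)
cross product → J_v[:, 3] = (0.0000,0.0000,0.0000)
J_ω[:, 3] = z_3
entry J[3][3] = 0.5000

0.500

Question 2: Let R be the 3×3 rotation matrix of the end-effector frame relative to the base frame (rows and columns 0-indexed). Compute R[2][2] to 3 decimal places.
End-effector z-axis (col 2 of R) = (-0.2241,0.1294,0.9659)
R[2][2] = 0.9659

0.966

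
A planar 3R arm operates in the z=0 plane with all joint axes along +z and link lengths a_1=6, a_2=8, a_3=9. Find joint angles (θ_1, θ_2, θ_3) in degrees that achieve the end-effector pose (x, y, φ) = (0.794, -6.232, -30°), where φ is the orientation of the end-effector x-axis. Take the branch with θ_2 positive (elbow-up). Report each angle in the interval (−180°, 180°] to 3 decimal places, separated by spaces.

wrist centre = target − a_3·(cos φ, sin φ) = (-7.0002, -1.7320)
cos θ_2 = (52.0030−6²−8²)/(2·6·8) = -0.5000; θ_2 = 119.9979° (elbow-up)
β = atan2(-1.7320,-7.0002) = -166.1029°; ψ = atan2(6.9283,2.0003) = 73.8963°
θ_1 = β − ψ = -239.9992°
θ_3 = φ − θ_1 − θ_2 = 90.0013° (wrapped to (-180°,180°])

120.001 119.998 90.001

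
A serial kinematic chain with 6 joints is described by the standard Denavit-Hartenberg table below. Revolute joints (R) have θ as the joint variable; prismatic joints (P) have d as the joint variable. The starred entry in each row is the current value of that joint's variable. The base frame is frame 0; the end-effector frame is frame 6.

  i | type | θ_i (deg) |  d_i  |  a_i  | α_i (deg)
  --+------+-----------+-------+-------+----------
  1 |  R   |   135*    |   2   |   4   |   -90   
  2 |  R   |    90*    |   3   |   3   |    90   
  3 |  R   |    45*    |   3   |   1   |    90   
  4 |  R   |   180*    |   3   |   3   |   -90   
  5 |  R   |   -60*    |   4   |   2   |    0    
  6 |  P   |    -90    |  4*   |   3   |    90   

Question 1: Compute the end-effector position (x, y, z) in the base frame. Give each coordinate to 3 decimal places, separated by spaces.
1.903 0.489 -5.123

after link 1: o_1 = (-2.8284, 2.8284, 2.0000)
after link 2: o_2 = (-4.9497, 0.7071, -1.0000)
after link 3: o_3 = (-7.5711, 2.3284, -1.7071)
after link 4: o_4 = (-4.5711, 5.3284, -1.7071)
after link 5: o_5 = (-0.3766, 3.8660, -2.2247)
after link 6: o_6 = (1.9028, 0.4886, -5.1225)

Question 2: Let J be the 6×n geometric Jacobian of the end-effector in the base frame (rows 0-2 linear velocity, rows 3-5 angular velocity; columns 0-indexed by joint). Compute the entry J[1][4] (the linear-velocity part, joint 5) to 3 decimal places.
2.415

axis z_4 = (0.7071,-0.7071,-0.0000); lever o_n−o_4 = (6.4738,-4.8399,-3.4154)
cross product → J_v[:, 4] = (2.4151,2.4151,1.1554)
J_ω[:, 4] = z_4
entry J[1][4] = 2.4151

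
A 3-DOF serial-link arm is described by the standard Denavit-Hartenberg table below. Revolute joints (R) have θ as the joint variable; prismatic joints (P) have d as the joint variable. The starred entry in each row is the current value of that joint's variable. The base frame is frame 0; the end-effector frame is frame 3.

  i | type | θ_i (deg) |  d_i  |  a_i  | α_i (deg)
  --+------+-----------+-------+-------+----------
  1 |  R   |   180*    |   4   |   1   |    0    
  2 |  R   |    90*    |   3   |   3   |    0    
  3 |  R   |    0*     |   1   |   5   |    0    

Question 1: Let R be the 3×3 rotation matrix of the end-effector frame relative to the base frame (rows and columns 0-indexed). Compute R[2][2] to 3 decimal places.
End-effector z-axis (col 2 of R) = (0.0000,0.0000,1.0000)
R[2][2] = 1.0000

1.000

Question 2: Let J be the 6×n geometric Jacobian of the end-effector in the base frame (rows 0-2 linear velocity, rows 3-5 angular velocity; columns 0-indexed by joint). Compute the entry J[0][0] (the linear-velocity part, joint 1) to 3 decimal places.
axis z_0 = ẑ; lever o_n−o_0 = (-1.0000,-8.0000,8.0000)
cross product → J_v[:, 0] = (8.0000,-1.0000,0.0000)
J_ω[:, 0] = z_0
entry J[0][0] = 8.0000

8.000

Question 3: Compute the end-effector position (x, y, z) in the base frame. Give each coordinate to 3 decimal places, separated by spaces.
-1.000 -8.000 8.000

after link 1: o_1 = (-1.0000, 0.0000, 4.0000)
after link 2: o_2 = (-1.0000, -3.0000, 7.0000)
after link 3: o_3 = (-1.0000, -8.0000, 8.0000)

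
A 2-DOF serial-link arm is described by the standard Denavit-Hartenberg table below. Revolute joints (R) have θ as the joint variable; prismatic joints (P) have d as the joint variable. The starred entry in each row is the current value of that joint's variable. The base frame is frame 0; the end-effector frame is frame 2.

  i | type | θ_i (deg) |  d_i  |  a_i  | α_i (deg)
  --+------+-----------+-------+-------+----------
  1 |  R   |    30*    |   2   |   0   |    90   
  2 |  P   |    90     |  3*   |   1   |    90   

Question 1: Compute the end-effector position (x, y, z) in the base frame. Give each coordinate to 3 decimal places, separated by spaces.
1.500 -2.598 3.000

after link 1: o_1 = (0.0000, 0.0000, 2.0000)
after link 2: o_2 = (1.5000, -2.5981, 3.0000)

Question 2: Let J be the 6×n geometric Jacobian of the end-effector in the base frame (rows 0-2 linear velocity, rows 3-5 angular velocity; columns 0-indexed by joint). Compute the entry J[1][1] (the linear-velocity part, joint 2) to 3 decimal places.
-0.866

prismatic axis z_1 = (0.5000,-0.8660,0.0000)
J_v[:, 1] = z_1; J_ω[:, 1] = (0,0,0)
entry J[1][1] = -0.8660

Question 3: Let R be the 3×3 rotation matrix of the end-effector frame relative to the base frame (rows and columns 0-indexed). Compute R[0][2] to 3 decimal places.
0.866

End-effector z-axis (col 2 of R) = (0.8660,0.5000,-0.0000)
R[0][2] = 0.8660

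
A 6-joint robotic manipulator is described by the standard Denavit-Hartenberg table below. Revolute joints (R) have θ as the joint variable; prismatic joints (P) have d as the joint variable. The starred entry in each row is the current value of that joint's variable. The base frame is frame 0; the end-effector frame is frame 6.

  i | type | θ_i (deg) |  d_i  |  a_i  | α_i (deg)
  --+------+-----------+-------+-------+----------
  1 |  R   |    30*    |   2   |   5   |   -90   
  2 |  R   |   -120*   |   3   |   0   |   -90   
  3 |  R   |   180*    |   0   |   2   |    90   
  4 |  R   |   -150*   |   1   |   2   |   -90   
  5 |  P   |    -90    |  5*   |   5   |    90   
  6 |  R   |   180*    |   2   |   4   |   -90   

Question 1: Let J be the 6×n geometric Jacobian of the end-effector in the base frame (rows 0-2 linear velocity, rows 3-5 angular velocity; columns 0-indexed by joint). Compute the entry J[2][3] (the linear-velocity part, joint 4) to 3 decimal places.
axis z_3 = (0.5000,-0.8660,0.0000); lever o_n−o_3 = (-1.1651,-2.9821,-4.3301)
cross product → J_v[:, 3] = (3.7500,2.1651,-2.5000)
J_ω[:, 3] = z_3
entry J[2][3] = -2.5000

-2.500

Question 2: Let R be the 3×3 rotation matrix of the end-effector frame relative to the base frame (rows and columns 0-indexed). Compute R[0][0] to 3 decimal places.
-0.500

End-effector x-axis (col 0 of R) = (-0.5000,0.8660,-0.0000)
R[0][0] = -0.5000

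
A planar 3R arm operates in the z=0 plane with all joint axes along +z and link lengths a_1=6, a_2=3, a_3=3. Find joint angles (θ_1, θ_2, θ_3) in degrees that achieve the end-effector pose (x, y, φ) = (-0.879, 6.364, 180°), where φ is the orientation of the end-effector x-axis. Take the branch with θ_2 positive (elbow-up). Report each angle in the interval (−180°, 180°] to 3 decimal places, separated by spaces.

45.002 90.001 44.996

wrist centre = target − a_3·(cos φ, sin φ) = (2.1210, 6.3640)
cos θ_2 = (44.9991−6²−3²)/(2·6·3) = -0.0000; θ_2 = 90.0014° (elbow-up)
β = atan2(6.3640,2.1210) = 71.5678°; ψ = atan2(3.0000,5.9999) = 26.5653°
θ_1 = β − ψ = 45.0024°
θ_3 = φ − θ_1 − θ_2 = 44.9962° (wrapped to (-180°,180°])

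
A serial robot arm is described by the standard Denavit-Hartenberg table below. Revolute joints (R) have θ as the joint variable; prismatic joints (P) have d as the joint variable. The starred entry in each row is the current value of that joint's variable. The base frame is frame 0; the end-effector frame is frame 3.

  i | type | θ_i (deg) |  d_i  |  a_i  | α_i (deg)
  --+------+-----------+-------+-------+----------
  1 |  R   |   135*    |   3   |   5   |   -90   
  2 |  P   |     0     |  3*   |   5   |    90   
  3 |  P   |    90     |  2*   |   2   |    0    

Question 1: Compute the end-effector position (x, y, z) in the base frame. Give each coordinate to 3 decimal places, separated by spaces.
after link 1: o_1 = (-3.5355, 3.5355, 3.0000)
after link 2: o_2 = (-9.1924, 4.9497, 3.0000)
after link 3: o_3 = (-10.6066, 3.5355, 5.0000)

-10.607 3.536 5.000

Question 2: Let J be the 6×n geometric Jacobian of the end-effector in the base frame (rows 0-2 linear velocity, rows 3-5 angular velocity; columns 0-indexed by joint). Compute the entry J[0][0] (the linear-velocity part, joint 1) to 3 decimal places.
axis z_0 = ẑ; lever o_n−o_0 = (-10.6066,3.5355,5.0000)
cross product → J_v[:, 0] = (-3.5355,-10.6066,0.0000)
J_ω[:, 0] = z_0
entry J[0][0] = -3.5355

-3.536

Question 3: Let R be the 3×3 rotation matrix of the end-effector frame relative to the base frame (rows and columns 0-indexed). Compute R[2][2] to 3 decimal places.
End-effector z-axis (col 2 of R) = (0.0000,0.0000,1.0000)
R[2][2] = 1.0000

1.000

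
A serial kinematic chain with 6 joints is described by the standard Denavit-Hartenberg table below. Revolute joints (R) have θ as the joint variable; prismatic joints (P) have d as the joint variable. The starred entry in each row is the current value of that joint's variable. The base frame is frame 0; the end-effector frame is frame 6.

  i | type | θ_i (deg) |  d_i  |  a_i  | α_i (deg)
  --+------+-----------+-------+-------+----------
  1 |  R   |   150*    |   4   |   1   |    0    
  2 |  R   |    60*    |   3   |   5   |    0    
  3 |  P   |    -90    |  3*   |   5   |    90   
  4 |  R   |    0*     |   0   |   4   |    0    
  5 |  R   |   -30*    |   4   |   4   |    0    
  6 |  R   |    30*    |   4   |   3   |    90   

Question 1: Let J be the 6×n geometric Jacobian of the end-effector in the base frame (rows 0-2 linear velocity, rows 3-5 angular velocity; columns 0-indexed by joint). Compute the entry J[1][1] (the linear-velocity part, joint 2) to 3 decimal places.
-5.134

axis z_1 = (0.0000,0.0000,1.0000); lever o_n−o_1 = (-5.1340,14.8923,4.0000)
cross product → J_v[:, 1] = (-14.8923,-5.1340,0.0000)
J_ω[:, 1] = z_1
entry J[1][1] = -5.1340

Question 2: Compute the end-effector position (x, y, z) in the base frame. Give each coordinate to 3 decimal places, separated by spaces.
after link 1: o_1 = (-0.8660, 0.5000, 4.0000)
after link 2: o_2 = (-5.1962, -2.0000, 7.0000)
after link 3: o_3 = (-7.6962, 2.3301, 10.0000)
after link 4: o_4 = (-9.6962, 5.7942, 10.0000)
after link 5: o_5 = (-7.9641, 10.7942, 8.0000)
after link 6: o_6 = (-6.0000, 15.3923, 8.0000)

-6.000 15.392 8.000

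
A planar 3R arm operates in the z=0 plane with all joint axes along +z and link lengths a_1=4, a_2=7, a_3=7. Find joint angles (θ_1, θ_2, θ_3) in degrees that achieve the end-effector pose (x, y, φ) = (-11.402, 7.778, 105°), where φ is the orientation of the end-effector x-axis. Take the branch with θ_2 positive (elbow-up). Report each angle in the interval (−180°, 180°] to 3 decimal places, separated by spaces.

wrist centre = target − a_3·(cos φ, sin φ) = (-9.5903, 1.0165)
cos θ_2 = (93.0065−4²−7²)/(2·4·7) = 0.5001; θ_2 = 59.9923° (elbow-up)
β = atan2(1.0165,-9.5903) = 173.9495°; ψ = atan2(6.0617,7.5008) = 38.9431°
θ_1 = β − ψ = 135.0065°
θ_3 = φ − θ_1 − θ_2 = -89.9988° (wrapped to (-180°,180°])

135.006 59.992 -89.999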